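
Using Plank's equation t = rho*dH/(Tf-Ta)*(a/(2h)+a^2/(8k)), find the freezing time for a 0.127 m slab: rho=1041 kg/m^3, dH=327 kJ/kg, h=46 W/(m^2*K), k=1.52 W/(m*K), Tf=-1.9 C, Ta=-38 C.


dT = -1.9 - (-38) = 36.1 K
term1 = a/(2h) = 0.127/(2*46) = 0.001380434783
term2 = a^2/(8k) = 0.127^2/(8*1.52) = 0.001326398026
t = rho*dH*1000/dT * (term1 + term2)
t = 1041*327*1000/36.1 * (0.001380434783 + 0.001326398026)
t = 25524 s

25524


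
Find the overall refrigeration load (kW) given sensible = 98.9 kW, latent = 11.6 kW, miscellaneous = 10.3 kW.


Q_total = Q_s + Q_l + Q_misc
Q_total = 98.9 + 11.6 + 10.3
Q_total = 120.8 kW

120.8


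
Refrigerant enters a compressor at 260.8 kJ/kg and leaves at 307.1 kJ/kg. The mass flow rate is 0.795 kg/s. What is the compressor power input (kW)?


dh = 307.1 - 260.8 = 46.3 kJ/kg
W = m_dot * dh = 0.795 * 46.3 = 36.81 kW

36.81


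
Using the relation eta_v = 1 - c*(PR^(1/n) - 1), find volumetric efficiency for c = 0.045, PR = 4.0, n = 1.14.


PR^(1/n) = 4.0^(1/1.14) = 3.37382692
eta_v = 1 - 0.045 * (3.37382692 - 1)
eta_v = 0.8932

0.8932


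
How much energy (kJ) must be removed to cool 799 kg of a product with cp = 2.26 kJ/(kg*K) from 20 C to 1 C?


dT = 20 - (1) = 19 K
Q = m * cp * dT = 799 * 2.26 * 19
Q = 34309 kJ

34309


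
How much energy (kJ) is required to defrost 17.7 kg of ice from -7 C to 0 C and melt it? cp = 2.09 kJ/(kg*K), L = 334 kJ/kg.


Sensible heat = cp * dT = 2.09 * 7 = 14.63 kJ/kg
Total per kg = 14.63 + 334 = 348.63 kJ/kg
Q = m * total = 17.7 * 348.63
Q = 6170.8 kJ

6170.8


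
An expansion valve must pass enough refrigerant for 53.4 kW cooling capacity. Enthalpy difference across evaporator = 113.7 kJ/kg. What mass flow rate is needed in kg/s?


m_dot = Q / dh
m_dot = 53.4 / 113.7
m_dot = 0.4697 kg/s

0.4697


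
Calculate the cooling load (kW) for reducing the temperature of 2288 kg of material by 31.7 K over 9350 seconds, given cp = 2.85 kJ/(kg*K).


Q = m * cp * dT / t
Q = 2288 * 2.85 * 31.7 / 9350
Q = 22.108 kW

22.108


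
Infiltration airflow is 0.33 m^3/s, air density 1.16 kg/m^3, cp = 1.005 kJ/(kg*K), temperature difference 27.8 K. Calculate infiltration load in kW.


Q = V_dot * rho * cp * dT
Q = 0.33 * 1.16 * 1.005 * 27.8
Q = 10.695 kW

10.695


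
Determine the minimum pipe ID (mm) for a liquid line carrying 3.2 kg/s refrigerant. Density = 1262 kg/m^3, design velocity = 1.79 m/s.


A = m_dot / (rho * v) = 3.2 / (1262 * 1.79) = 0.00141656854 m^2
d = sqrt(4*A/pi) * 1000
d = 42.5 mm

42.5


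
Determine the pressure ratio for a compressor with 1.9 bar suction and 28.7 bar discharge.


PR = P_high / P_low
PR = 28.7 / 1.9
PR = 15.105

15.105


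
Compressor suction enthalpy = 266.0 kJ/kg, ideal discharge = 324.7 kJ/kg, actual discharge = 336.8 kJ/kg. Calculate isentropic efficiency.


dh_ideal = 324.7 - 266.0 = 58.7 kJ/kg
dh_actual = 336.8 - 266.0 = 70.8 kJ/kg
eta_s = dh_ideal / dh_actual = 58.7 / 70.8
eta_s = 0.8291

0.8291


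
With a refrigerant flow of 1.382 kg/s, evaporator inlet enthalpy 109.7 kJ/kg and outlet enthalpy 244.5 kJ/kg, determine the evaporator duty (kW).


dh = 244.5 - 109.7 = 134.8 kJ/kg
Q_evap = m_dot * dh = 1.382 * 134.8
Q_evap = 186.29 kW

186.29


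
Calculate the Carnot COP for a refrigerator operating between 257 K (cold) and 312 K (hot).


dT = 312 - 257 = 55 K
COP_carnot = T_cold / dT = 257 / 55
COP_carnot = 4.673

4.673


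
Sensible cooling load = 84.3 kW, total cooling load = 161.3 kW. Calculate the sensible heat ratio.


SHR = Q_sensible / Q_total
SHR = 84.3 / 161.3
SHR = 0.523

0.523


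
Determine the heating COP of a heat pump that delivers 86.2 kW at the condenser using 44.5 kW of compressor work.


COP_hp = Q_cond / W
COP_hp = 86.2 / 44.5
COP_hp = 1.937

1.937


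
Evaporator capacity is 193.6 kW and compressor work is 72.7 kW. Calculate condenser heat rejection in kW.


Q_cond = Q_evap + W
Q_cond = 193.6 + 72.7
Q_cond = 266.3 kW

266.3


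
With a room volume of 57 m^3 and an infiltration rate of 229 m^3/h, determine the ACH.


ACH = flow / volume
ACH = 229 / 57
ACH = 4.018

4.018


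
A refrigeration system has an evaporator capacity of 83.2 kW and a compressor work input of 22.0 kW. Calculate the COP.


COP = Q_evap / W
COP = 83.2 / 22.0
COP = 3.782

3.782


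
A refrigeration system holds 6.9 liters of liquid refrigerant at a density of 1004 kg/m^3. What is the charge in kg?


Charge = V * rho / 1000
Charge = 6.9 * 1004 / 1000
Charge = 6.93 kg

6.93


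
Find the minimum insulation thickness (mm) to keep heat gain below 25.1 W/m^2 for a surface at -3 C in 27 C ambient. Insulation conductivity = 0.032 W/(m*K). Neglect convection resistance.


dT = 27 - (-3) = 30 K
thickness = k * dT / q_max * 1000
thickness = 0.032 * 30 / 25.1 * 1000
thickness = 38.2 mm

38.2


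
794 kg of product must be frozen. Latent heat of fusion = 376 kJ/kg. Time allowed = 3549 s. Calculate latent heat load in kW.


Q_lat = m * h_fg / t
Q_lat = 794 * 376 / 3549
Q_lat = 84.12 kW

84.12


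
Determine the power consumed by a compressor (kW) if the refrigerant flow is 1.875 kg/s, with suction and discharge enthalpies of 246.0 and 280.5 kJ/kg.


dh = 280.5 - 246.0 = 34.5 kJ/kg
W = m_dot * dh = 1.875 * 34.5 = 64.69 kW

64.69


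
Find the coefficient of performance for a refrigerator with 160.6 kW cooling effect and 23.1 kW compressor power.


COP = Q_evap / W
COP = 160.6 / 23.1
COP = 6.952

6.952


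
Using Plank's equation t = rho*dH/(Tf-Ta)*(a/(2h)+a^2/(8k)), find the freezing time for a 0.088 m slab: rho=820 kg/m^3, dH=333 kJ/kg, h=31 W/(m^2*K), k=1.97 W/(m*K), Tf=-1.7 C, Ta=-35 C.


dT = -1.7 - (-35) = 33.3 K
term1 = a/(2h) = 0.088/(2*31) = 0.001419354839
term2 = a^2/(8k) = 0.088^2/(8*1.97) = 0.0004913705584
t = rho*dH*1000/dT * (term1 + term2)
t = 820*333*1000/33.3 * (0.001419354839 + 0.0004913705584)
t = 15668 s

15668


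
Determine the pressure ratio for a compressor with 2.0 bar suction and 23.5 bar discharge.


PR = P_high / P_low
PR = 23.5 / 2.0
PR = 11.75

11.75


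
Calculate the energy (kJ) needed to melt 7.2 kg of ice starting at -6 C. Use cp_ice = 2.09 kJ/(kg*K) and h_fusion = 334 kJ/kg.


Sensible heat = cp * dT = 2.09 * 6 = 12.54 kJ/kg
Total per kg = 12.54 + 334 = 346.54 kJ/kg
Q = m * total = 7.2 * 346.54
Q = 2495.1 kJ

2495.1


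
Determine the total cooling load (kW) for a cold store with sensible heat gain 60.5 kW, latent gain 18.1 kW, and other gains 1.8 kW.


Q_total = Q_s + Q_l + Q_misc
Q_total = 60.5 + 18.1 + 1.8
Q_total = 80.4 kW

80.4


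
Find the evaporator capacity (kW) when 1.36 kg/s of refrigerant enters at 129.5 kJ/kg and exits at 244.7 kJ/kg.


dh = 244.7 - 129.5 = 115.2 kJ/kg
Q_evap = m_dot * dh = 1.36 * 115.2
Q_evap = 156.67 kW

156.67


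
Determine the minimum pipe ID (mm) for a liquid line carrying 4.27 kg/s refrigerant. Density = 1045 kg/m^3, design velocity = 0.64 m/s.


A = m_dot / (rho * v) = 4.27 / (1045 * 0.64) = 0.006384569378 m^2
d = sqrt(4*A/pi) * 1000
d = 90.2 mm

90.2


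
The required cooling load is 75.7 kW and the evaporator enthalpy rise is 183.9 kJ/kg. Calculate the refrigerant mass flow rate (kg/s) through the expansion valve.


m_dot = Q / dh
m_dot = 75.7 / 183.9
m_dot = 0.4116 kg/s

0.4116


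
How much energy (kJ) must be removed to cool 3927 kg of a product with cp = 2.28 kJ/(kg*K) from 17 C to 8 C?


dT = 17 - (8) = 9 K
Q = m * cp * dT = 3927 * 2.28 * 9
Q = 80582 kJ

80582


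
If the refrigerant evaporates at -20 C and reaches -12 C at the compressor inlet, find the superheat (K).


Superheat = T_suction - T_evap
Superheat = -12 - (-20)
Superheat = 8 K

8


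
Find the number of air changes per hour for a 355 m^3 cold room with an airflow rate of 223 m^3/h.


ACH = flow / volume
ACH = 223 / 355
ACH = 0.628

0.628


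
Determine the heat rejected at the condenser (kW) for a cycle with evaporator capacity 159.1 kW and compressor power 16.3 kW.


Q_cond = Q_evap + W
Q_cond = 159.1 + 16.3
Q_cond = 175.4 kW

175.4


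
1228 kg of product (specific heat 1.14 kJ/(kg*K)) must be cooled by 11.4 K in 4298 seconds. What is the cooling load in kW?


Q = m * cp * dT / t
Q = 1228 * 1.14 * 11.4 / 4298
Q = 3.713 kW

3.713


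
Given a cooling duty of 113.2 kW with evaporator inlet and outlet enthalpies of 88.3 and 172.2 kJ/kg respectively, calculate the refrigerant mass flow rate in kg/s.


dh = 172.2 - 88.3 = 83.9 kJ/kg
m_dot = Q / dh = 113.2 / 83.9 = 1.3492 kg/s

1.3492


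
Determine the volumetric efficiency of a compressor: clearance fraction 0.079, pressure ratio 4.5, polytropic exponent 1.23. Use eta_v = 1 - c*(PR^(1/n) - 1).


PR^(1/n) = 4.5^(1/1.23) = 3.39677738
eta_v = 1 - 0.079 * (3.39677738 - 1)
eta_v = 0.8107

0.8107


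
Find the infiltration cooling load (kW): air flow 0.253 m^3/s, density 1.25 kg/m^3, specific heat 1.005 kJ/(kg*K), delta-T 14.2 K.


Q = V_dot * rho * cp * dT
Q = 0.253 * 1.25 * 1.005 * 14.2
Q = 4.513 kW

4.513


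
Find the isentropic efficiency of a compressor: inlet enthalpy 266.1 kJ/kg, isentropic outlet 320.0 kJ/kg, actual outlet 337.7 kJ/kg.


dh_ideal = 320.0 - 266.1 = 53.9 kJ/kg
dh_actual = 337.7 - 266.1 = 71.6 kJ/kg
eta_s = dh_ideal / dh_actual = 53.9 / 71.6
eta_s = 0.7528

0.7528


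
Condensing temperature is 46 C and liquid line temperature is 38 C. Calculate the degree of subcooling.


Subcooling = T_cond - T_liquid
Subcooling = 46 - 38
Subcooling = 8 K

8


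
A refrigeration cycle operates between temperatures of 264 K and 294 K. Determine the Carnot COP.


dT = 294 - 264 = 30 K
COP_carnot = T_cold / dT = 264 / 30
COP_carnot = 8.8

8.8


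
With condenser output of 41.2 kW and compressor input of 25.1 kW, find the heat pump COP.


COP_hp = Q_cond / W
COP_hp = 41.2 / 25.1
COP_hp = 1.641

1.641


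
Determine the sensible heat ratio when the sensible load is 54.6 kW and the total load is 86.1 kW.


SHR = Q_sensible / Q_total
SHR = 54.6 / 86.1
SHR = 0.634

0.634


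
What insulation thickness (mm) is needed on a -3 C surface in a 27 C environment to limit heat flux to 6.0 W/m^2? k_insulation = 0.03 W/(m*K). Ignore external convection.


dT = 27 - (-3) = 30 K
thickness = k * dT / q_max * 1000
thickness = 0.03 * 30 / 6.0 * 1000
thickness = 150.0 mm

150.0


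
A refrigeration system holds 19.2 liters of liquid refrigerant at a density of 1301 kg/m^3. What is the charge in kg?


Charge = V * rho / 1000
Charge = 19.2 * 1301 / 1000
Charge = 24.98 kg

24.98


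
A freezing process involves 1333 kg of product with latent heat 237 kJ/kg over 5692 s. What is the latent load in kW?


Q_lat = m * h_fg / t
Q_lat = 1333 * 237 / 5692
Q_lat = 55.5 kW

55.5


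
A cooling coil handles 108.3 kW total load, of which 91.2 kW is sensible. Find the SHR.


SHR = Q_sensible / Q_total
SHR = 91.2 / 108.3
SHR = 0.842

0.842


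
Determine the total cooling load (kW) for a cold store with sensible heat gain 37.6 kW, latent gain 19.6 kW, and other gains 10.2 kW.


Q_total = Q_s + Q_l + Q_misc
Q_total = 37.6 + 19.6 + 10.2
Q_total = 67.4 kW

67.4


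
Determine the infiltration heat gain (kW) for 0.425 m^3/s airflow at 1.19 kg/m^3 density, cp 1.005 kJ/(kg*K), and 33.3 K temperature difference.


Q = V_dot * rho * cp * dT
Q = 0.425 * 1.19 * 1.005 * 33.3
Q = 16.926 kW

16.926


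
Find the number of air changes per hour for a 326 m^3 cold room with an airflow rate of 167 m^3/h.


ACH = flow / volume
ACH = 167 / 326
ACH = 0.512

0.512


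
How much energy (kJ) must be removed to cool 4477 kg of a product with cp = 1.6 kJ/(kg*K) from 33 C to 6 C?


dT = 33 - (6) = 27 K
Q = m * cp * dT = 4477 * 1.6 * 27
Q = 193406 kJ

193406


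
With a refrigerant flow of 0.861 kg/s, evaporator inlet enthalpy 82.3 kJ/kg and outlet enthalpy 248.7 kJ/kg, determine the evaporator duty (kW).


dh = 248.7 - 82.3 = 166.4 kJ/kg
Q_evap = m_dot * dh = 0.861 * 166.4
Q_evap = 143.27 kW

143.27


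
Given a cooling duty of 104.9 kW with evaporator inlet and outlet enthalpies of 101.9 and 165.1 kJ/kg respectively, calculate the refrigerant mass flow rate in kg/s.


dh = 165.1 - 101.9 = 63.2 kJ/kg
m_dot = Q / dh = 104.9 / 63.2 = 1.6598 kg/s

1.6598


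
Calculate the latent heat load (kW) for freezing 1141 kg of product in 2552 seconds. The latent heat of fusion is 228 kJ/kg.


Q_lat = m * h_fg / t
Q_lat = 1141 * 228 / 2552
Q_lat = 101.94 kW

101.94


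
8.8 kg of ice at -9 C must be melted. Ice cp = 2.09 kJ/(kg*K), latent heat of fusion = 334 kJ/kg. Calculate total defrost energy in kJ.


Sensible heat = cp * dT = 2.09 * 9 = 18.81 kJ/kg
Total per kg = 18.81 + 334 = 352.81 kJ/kg
Q = m * total = 8.8 * 352.81
Q = 3104.7 kJ

3104.7


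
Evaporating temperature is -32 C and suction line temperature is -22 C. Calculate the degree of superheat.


Superheat = T_suction - T_evap
Superheat = -22 - (-32)
Superheat = 10 K

10


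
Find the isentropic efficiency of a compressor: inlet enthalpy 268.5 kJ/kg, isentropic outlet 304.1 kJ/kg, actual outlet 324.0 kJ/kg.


dh_ideal = 304.1 - 268.5 = 35.6 kJ/kg
dh_actual = 324.0 - 268.5 = 55.5 kJ/kg
eta_s = dh_ideal / dh_actual = 35.6 / 55.5
eta_s = 0.6414

0.6414


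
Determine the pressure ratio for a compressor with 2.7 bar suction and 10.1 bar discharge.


PR = P_high / P_low
PR = 10.1 / 2.7
PR = 3.741

3.741


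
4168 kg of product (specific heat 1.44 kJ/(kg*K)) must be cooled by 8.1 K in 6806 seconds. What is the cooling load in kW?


Q = m * cp * dT / t
Q = 4168 * 1.44 * 8.1 / 6806
Q = 7.143 kW

7.143


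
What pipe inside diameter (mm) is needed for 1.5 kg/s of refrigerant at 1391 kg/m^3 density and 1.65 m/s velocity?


A = m_dot / (rho * v) = 1.5 / (1391 * 1.65) = 0.0006535520554 m^2
d = sqrt(4*A/pi) * 1000
d = 28.8 mm

28.8


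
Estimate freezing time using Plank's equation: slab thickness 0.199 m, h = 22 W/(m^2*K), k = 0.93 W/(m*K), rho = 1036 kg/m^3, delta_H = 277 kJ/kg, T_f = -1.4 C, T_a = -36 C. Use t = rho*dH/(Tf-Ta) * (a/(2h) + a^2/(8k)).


dT = -1.4 - (-36) = 34.6 K
term1 = a/(2h) = 0.199/(2*22) = 0.004522727273
term2 = a^2/(8k) = 0.199^2/(8*0.93) = 0.005322715054
t = rho*dH*1000/dT * (term1 + term2)
t = 1036*277*1000/34.6 * (0.004522727273 + 0.005322715054)
t = 81658 s

81658


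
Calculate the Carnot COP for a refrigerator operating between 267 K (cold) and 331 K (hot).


dT = 331 - 267 = 64 K
COP_carnot = T_cold / dT = 267 / 64
COP_carnot = 4.172

4.172


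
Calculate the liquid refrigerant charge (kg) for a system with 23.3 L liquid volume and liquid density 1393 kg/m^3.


Charge = V * rho / 1000
Charge = 23.3 * 1393 / 1000
Charge = 32.46 kg

32.46


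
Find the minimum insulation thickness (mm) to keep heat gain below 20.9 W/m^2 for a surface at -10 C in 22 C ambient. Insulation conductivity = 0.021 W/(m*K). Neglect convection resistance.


dT = 22 - (-10) = 32 K
thickness = k * dT / q_max * 1000
thickness = 0.021 * 32 / 20.9 * 1000
thickness = 32.2 mm

32.2


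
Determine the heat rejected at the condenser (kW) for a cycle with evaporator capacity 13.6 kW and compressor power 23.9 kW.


Q_cond = Q_evap + W
Q_cond = 13.6 + 23.9
Q_cond = 37.5 kW

37.5


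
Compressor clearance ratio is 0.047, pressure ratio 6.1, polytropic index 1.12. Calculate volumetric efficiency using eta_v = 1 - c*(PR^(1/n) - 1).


PR^(1/n) = 6.1^(1/1.12) = 5.02559345
eta_v = 1 - 0.047 * (5.02559345 - 1)
eta_v = 0.8108

0.8108


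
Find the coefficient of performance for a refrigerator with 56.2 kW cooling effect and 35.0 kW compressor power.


COP = Q_evap / W
COP = 56.2 / 35.0
COP = 1.606

1.606


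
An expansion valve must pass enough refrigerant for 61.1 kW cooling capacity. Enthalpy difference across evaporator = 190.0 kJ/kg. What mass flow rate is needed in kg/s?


m_dot = Q / dh
m_dot = 61.1 / 190.0
m_dot = 0.3216 kg/s

0.3216


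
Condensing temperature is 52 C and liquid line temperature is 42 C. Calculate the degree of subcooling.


Subcooling = T_cond - T_liquid
Subcooling = 52 - 42
Subcooling = 10 K

10


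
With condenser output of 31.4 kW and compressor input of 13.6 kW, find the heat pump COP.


COP_hp = Q_cond / W
COP_hp = 31.4 / 13.6
COP_hp = 2.309

2.309


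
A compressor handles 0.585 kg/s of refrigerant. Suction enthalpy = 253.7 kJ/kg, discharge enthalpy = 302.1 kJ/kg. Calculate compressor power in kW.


dh = 302.1 - 253.7 = 48.4 kJ/kg
W = m_dot * dh = 0.585 * 48.4 = 28.31 kW

28.31


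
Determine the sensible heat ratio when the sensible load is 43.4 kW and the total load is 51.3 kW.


SHR = Q_sensible / Q_total
SHR = 43.4 / 51.3
SHR = 0.846

0.846


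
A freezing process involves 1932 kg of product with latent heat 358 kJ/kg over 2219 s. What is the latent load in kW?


Q_lat = m * h_fg / t
Q_lat = 1932 * 358 / 2219
Q_lat = 311.7 kW

311.7


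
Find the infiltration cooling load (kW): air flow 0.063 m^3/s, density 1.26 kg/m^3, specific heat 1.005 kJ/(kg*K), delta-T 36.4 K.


Q = V_dot * rho * cp * dT
Q = 0.063 * 1.26 * 1.005 * 36.4
Q = 2.904 kW

2.904


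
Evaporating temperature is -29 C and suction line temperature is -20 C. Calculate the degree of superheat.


Superheat = T_suction - T_evap
Superheat = -20 - (-29)
Superheat = 9 K

9


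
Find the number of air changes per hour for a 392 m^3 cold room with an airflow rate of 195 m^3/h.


ACH = flow / volume
ACH = 195 / 392
ACH = 0.497

0.497


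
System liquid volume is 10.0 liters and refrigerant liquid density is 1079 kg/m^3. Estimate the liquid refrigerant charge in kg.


Charge = V * rho / 1000
Charge = 10.0 * 1079 / 1000
Charge = 10.79 kg

10.79


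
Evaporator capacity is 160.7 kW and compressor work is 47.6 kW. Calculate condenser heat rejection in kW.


Q_cond = Q_evap + W
Q_cond = 160.7 + 47.6
Q_cond = 208.3 kW

208.3


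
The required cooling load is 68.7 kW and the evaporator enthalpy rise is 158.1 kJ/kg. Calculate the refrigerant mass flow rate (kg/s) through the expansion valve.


m_dot = Q / dh
m_dot = 68.7 / 158.1
m_dot = 0.4345 kg/s

0.4345


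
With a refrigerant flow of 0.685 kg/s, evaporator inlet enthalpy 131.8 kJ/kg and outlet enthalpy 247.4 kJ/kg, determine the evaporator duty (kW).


dh = 247.4 - 131.8 = 115.6 kJ/kg
Q_evap = m_dot * dh = 0.685 * 115.6
Q_evap = 79.19 kW

79.19


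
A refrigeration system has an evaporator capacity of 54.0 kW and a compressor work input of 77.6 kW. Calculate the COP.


COP = Q_evap / W
COP = 54.0 / 77.6
COP = 0.696

0.696


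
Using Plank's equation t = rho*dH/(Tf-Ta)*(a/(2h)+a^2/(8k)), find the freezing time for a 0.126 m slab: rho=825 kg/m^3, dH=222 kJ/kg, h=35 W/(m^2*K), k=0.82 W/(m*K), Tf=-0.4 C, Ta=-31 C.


dT = -0.4 - (-31) = 30.6 K
term1 = a/(2h) = 0.126/(2*35) = 0.0018
term2 = a^2/(8k) = 0.126^2/(8*0.82) = 0.002420121951
t = rho*dH*1000/dT * (term1 + term2)
t = 825*222*1000/30.6 * (0.0018 + 0.002420121951)
t = 25259 s

25259


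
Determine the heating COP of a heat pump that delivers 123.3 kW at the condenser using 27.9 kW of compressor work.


COP_hp = Q_cond / W
COP_hp = 123.3 / 27.9
COP_hp = 4.419

4.419


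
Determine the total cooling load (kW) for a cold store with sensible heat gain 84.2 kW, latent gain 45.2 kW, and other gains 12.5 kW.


Q_total = Q_s + Q_l + Q_misc
Q_total = 84.2 + 45.2 + 12.5
Q_total = 141.9 kW

141.9


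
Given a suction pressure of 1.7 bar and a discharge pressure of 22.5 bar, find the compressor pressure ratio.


PR = P_high / P_low
PR = 22.5 / 1.7
PR = 13.235

13.235


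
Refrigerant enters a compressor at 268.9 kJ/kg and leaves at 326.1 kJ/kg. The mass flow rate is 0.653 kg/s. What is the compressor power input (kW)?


dh = 326.1 - 268.9 = 57.2 kJ/kg
W = m_dot * dh = 0.653 * 57.2 = 37.35 kW

37.35


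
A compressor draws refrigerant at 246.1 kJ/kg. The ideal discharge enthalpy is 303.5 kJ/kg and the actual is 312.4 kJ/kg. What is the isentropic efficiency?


dh_ideal = 303.5 - 246.1 = 57.4 kJ/kg
dh_actual = 312.4 - 246.1 = 66.3 kJ/kg
eta_s = dh_ideal / dh_actual = 57.4 / 66.3
eta_s = 0.8658

0.8658


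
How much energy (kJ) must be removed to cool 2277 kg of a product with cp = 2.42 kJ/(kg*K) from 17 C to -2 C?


dT = 17 - (-2) = 19 K
Q = m * cp * dT = 2277 * 2.42 * 19
Q = 104696 kJ

104696


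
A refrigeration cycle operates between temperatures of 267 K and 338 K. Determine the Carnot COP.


dT = 338 - 267 = 71 K
COP_carnot = T_cold / dT = 267 / 71
COP_carnot = 3.761

3.761


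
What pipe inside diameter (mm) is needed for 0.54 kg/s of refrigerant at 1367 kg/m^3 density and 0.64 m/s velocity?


A = m_dot / (rho * v) = 0.54 / (1367 * 0.64) = 0.0006172275055 m^2
d = sqrt(4*A/pi) * 1000
d = 28.0 mm

28.0


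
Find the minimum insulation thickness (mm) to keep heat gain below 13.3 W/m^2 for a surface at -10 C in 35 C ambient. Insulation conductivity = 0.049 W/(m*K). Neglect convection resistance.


dT = 35 - (-10) = 45 K
thickness = k * dT / q_max * 1000
thickness = 0.049 * 45 / 13.3 * 1000
thickness = 165.8 mm

165.8


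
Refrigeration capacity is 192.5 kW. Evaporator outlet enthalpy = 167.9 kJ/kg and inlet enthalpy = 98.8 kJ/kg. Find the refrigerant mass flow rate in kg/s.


dh = 167.9 - 98.8 = 69.1 kJ/kg
m_dot = Q / dh = 192.5 / 69.1 = 2.7858 kg/s

2.7858


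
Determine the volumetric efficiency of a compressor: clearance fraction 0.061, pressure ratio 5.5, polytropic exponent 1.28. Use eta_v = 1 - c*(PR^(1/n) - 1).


PR^(1/n) = 5.5^(1/1.28) = 3.78798588
eta_v = 1 - 0.061 * (3.78798588 - 1)
eta_v = 0.8299

0.8299


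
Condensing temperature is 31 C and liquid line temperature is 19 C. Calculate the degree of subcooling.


Subcooling = T_cond - T_liquid
Subcooling = 31 - 19
Subcooling = 12 K

12


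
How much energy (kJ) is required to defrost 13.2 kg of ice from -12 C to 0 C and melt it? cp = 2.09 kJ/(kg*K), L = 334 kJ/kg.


Sensible heat = cp * dT = 2.09 * 12 = 25.08 kJ/kg
Total per kg = 25.08 + 334 = 359.08 kJ/kg
Q = m * total = 13.2 * 359.08
Q = 4739.9 kJ

4739.9


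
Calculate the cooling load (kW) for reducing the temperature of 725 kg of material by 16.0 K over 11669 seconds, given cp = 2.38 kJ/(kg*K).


Q = m * cp * dT / t
Q = 725 * 2.38 * 16.0 / 11669
Q = 2.366 kW

2.366


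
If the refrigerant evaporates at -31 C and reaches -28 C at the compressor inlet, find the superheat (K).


Superheat = T_suction - T_evap
Superheat = -28 - (-31)
Superheat = 3 K

3


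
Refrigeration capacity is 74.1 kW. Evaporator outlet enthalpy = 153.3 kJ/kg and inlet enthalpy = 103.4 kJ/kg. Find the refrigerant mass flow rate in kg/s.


dh = 153.3 - 103.4 = 49.9 kJ/kg
m_dot = Q / dh = 74.1 / 49.9 = 1.485 kg/s

1.485


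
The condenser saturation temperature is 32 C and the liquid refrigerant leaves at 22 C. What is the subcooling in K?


Subcooling = T_cond - T_liquid
Subcooling = 32 - 22
Subcooling = 10 K

10


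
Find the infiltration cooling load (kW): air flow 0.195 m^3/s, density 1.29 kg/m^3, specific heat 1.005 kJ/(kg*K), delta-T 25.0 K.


Q = V_dot * rho * cp * dT
Q = 0.195 * 1.29 * 1.005 * 25.0
Q = 6.32 kW

6.32


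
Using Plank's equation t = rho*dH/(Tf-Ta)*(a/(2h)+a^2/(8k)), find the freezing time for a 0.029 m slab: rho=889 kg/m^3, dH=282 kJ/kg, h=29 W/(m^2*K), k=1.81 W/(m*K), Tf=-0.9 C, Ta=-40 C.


dT = -0.9 - (-40) = 39.1 K
term1 = a/(2h) = 0.029/(2*29) = 0.0005
term2 = a^2/(8k) = 0.029^2/(8*1.81) = 0.0000580801105
t = rho*dH*1000/dT * (term1 + term2)
t = 889*282*1000/39.1 * (0.0005 + 0.0000580801105)
t = 3578 s

3578


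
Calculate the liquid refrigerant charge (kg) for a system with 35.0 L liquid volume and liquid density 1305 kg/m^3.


Charge = V * rho / 1000
Charge = 35.0 * 1305 / 1000
Charge = 45.68 kg

45.68


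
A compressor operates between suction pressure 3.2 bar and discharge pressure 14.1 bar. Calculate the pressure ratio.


PR = P_high / P_low
PR = 14.1 / 3.2
PR = 4.406

4.406


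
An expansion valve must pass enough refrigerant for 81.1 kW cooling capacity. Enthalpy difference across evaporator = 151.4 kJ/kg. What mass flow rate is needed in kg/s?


m_dot = Q / dh
m_dot = 81.1 / 151.4
m_dot = 0.5357 kg/s

0.5357


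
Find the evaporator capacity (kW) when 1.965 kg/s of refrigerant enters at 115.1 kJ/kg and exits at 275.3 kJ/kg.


dh = 275.3 - 115.1 = 160.2 kJ/kg
Q_evap = m_dot * dh = 1.965 * 160.2
Q_evap = 314.79 kW

314.79


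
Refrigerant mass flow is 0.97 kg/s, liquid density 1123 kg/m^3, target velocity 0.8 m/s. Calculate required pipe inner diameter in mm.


A = m_dot / (rho * v) = 0.97 / (1123 * 0.8) = 0.00107969724 m^2
d = sqrt(4*A/pi) * 1000
d = 37.1 mm

37.1


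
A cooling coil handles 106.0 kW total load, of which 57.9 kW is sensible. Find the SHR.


SHR = Q_sensible / Q_total
SHR = 57.9 / 106.0
SHR = 0.546

0.546


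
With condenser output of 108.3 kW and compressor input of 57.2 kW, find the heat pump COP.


COP_hp = Q_cond / W
COP_hp = 108.3 / 57.2
COP_hp = 1.893

1.893


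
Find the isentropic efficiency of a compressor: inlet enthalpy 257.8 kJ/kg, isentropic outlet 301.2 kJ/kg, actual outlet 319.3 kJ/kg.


dh_ideal = 301.2 - 257.8 = 43.4 kJ/kg
dh_actual = 319.3 - 257.8 = 61.5 kJ/kg
eta_s = dh_ideal / dh_actual = 43.4 / 61.5
eta_s = 0.7057

0.7057


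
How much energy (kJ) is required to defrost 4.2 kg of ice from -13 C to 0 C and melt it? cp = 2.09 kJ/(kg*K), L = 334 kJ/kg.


Sensible heat = cp * dT = 2.09 * 13 = 27.17 kJ/kg
Total per kg = 27.17 + 334 = 361.17 kJ/kg
Q = m * total = 4.2 * 361.17
Q = 1516.9 kJ

1516.9


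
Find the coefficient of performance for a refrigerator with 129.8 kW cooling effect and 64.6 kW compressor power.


COP = Q_evap / W
COP = 129.8 / 64.6
COP = 2.009

2.009


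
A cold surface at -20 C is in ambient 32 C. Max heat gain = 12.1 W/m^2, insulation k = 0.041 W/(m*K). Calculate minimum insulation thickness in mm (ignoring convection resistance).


dT = 32 - (-20) = 52 K
thickness = k * dT / q_max * 1000
thickness = 0.041 * 52 / 12.1 * 1000
thickness = 176.2 mm

176.2


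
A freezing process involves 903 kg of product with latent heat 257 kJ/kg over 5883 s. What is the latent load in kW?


Q_lat = m * h_fg / t
Q_lat = 903 * 257 / 5883
Q_lat = 39.45 kW

39.45


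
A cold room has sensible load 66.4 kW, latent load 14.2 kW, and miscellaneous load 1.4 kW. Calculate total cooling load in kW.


Q_total = Q_s + Q_l + Q_misc
Q_total = 66.4 + 14.2 + 1.4
Q_total = 82.0 kW

82.0


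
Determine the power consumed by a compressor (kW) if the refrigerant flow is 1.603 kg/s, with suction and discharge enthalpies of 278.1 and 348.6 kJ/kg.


dh = 348.6 - 278.1 = 70.5 kJ/kg
W = m_dot * dh = 1.603 * 70.5 = 113.01 kW

113.01


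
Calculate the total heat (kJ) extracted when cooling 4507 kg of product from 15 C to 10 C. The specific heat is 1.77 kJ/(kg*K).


dT = 15 - (10) = 5 K
Q = m * cp * dT = 4507 * 1.77 * 5
Q = 39887 kJ

39887


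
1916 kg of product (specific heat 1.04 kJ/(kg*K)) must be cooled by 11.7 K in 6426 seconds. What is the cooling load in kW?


Q = m * cp * dT / t
Q = 1916 * 1.04 * 11.7 / 6426
Q = 3.628 kW

3.628


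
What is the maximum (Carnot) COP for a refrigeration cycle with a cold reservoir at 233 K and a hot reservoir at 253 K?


dT = 253 - 233 = 20 K
COP_carnot = T_cold / dT = 233 / 20
COP_carnot = 11.65

11.65


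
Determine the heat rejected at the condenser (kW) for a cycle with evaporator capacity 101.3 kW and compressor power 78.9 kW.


Q_cond = Q_evap + W
Q_cond = 101.3 + 78.9
Q_cond = 180.2 kW

180.2


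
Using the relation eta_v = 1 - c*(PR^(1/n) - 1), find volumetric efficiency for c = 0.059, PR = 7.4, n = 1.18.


PR^(1/n) = 7.4^(1/1.18) = 5.4530195
eta_v = 1 - 0.059 * (5.4530195 - 1)
eta_v = 0.7373

0.7373


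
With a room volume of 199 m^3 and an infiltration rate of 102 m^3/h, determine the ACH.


ACH = flow / volume
ACH = 102 / 199
ACH = 0.513

0.513


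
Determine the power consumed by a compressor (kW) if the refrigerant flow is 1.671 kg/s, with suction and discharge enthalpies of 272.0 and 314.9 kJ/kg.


dh = 314.9 - 272.0 = 42.9 kJ/kg
W = m_dot * dh = 1.671 * 42.9 = 71.69 kW

71.69


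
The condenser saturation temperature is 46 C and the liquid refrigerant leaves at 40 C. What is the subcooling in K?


Subcooling = T_cond - T_liquid
Subcooling = 46 - 40
Subcooling = 6 K

6


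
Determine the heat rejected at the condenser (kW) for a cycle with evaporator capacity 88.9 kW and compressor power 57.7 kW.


Q_cond = Q_evap + W
Q_cond = 88.9 + 57.7
Q_cond = 146.6 kW

146.6


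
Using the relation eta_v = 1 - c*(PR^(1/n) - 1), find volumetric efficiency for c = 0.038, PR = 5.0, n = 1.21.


PR^(1/n) = 5.0^(1/1.21) = 3.78147436
eta_v = 1 - 0.038 * (3.78147436 - 1)
eta_v = 0.8943

0.8943


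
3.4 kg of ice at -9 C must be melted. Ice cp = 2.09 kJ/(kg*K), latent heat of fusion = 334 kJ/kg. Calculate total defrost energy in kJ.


Sensible heat = cp * dT = 2.09 * 9 = 18.81 kJ/kg
Total per kg = 18.81 + 334 = 352.81 kJ/kg
Q = m * total = 3.4 * 352.81
Q = 1199.6 kJ

1199.6


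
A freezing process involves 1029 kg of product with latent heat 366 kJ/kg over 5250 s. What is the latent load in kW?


Q_lat = m * h_fg / t
Q_lat = 1029 * 366 / 5250
Q_lat = 71.74 kW

71.74


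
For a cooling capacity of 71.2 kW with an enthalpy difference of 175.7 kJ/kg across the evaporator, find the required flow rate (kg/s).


m_dot = Q / dh
m_dot = 71.2 / 175.7
m_dot = 0.4052 kg/s

0.4052


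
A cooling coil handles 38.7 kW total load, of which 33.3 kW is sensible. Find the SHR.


SHR = Q_sensible / Q_total
SHR = 33.3 / 38.7
SHR = 0.86

0.86


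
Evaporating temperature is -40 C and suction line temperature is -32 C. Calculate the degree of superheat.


Superheat = T_suction - T_evap
Superheat = -32 - (-40)
Superheat = 8 K

8


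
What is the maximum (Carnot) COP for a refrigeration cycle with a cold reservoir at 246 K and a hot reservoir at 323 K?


dT = 323 - 246 = 77 K
COP_carnot = T_cold / dT = 246 / 77
COP_carnot = 3.195

3.195


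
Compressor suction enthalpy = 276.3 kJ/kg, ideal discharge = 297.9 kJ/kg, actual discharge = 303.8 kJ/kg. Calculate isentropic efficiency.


dh_ideal = 297.9 - 276.3 = 21.6 kJ/kg
dh_actual = 303.8 - 276.3 = 27.5 kJ/kg
eta_s = dh_ideal / dh_actual = 21.6 / 27.5
eta_s = 0.7855

0.7855


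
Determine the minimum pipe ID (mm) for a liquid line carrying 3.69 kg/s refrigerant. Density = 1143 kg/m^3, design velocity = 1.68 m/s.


A = m_dot / (rho * v) = 3.69 / (1143 * 1.68) = 0.001921634796 m^2
d = sqrt(4*A/pi) * 1000
d = 49.5 mm

49.5


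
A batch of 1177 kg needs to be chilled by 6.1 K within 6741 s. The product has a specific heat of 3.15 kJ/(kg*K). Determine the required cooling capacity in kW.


Q = m * cp * dT / t
Q = 1177 * 3.15 * 6.1 / 6741
Q = 3.355 kW

3.355


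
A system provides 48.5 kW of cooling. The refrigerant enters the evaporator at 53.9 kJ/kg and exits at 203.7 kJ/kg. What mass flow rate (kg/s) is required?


dh = 203.7 - 53.9 = 149.8 kJ/kg
m_dot = Q / dh = 48.5 / 149.8 = 0.3238 kg/s

0.3238


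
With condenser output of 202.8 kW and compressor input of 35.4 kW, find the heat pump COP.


COP_hp = Q_cond / W
COP_hp = 202.8 / 35.4
COP_hp = 5.729

5.729


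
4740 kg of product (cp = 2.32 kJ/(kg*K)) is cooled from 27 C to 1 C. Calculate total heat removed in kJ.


dT = 27 - (1) = 26 K
Q = m * cp * dT = 4740 * 2.32 * 26
Q = 285917 kJ

285917


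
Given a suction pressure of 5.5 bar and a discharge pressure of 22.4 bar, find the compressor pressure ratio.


PR = P_high / P_low
PR = 22.4 / 5.5
PR = 4.073

4.073


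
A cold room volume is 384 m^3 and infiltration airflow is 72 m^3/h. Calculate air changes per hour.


ACH = flow / volume
ACH = 72 / 384
ACH = 0.188

0.188


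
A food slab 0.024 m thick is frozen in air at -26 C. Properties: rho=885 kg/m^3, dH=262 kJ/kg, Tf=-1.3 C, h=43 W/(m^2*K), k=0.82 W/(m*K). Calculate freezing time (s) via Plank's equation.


dT = -1.3 - (-26) = 24.7 K
term1 = a/(2h) = 0.024/(2*43) = 0.0002790697674
term2 = a^2/(8k) = 0.024^2/(8*0.82) = 0.00008780487805
t = rho*dH*1000/dT * (term1 + term2)
t = 885*262*1000/24.7 * (0.0002790697674 + 0.00008780487805)
t = 3444 s

3444


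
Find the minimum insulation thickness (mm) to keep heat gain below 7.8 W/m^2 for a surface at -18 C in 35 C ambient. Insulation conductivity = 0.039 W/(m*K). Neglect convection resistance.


dT = 35 - (-18) = 53 K
thickness = k * dT / q_max * 1000
thickness = 0.039 * 53 / 7.8 * 1000
thickness = 265.0 mm

265.0


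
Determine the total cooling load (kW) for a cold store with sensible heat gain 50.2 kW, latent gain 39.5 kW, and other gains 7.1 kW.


Q_total = Q_s + Q_l + Q_misc
Q_total = 50.2 + 39.5 + 7.1
Q_total = 96.8 kW

96.8


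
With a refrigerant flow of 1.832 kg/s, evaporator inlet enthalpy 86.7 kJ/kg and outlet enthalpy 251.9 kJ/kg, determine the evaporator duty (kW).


dh = 251.9 - 86.7 = 165.2 kJ/kg
Q_evap = m_dot * dh = 1.832 * 165.2
Q_evap = 302.65 kW

302.65


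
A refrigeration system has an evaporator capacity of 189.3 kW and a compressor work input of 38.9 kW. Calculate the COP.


COP = Q_evap / W
COP = 189.3 / 38.9
COP = 4.866

4.866


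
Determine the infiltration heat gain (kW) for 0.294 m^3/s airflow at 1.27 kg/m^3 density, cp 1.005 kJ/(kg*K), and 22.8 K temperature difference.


Q = V_dot * rho * cp * dT
Q = 0.294 * 1.27 * 1.005 * 22.8
Q = 8.556 kW

8.556


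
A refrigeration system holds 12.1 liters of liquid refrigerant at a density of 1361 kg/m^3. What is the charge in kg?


Charge = V * rho / 1000
Charge = 12.1 * 1361 / 1000
Charge = 16.47 kg

16.47


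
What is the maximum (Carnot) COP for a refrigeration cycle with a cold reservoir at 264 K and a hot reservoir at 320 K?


dT = 320 - 264 = 56 K
COP_carnot = T_cold / dT = 264 / 56
COP_carnot = 4.714

4.714


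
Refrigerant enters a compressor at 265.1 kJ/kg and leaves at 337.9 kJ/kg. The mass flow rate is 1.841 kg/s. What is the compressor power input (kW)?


dh = 337.9 - 265.1 = 72.8 kJ/kg
W = m_dot * dh = 1.841 * 72.8 = 134.02 kW

134.02


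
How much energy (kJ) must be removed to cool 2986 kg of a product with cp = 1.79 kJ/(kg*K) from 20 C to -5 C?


dT = 20 - (-5) = 25 K
Q = m * cp * dT = 2986 * 1.79 * 25
Q = 133624 kJ

133624


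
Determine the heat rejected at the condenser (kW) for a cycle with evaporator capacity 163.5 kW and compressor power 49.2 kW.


Q_cond = Q_evap + W
Q_cond = 163.5 + 49.2
Q_cond = 212.7 kW

212.7


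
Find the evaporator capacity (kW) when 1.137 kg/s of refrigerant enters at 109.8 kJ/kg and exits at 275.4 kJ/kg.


dh = 275.4 - 109.8 = 165.6 kJ/kg
Q_evap = m_dot * dh = 1.137 * 165.6
Q_evap = 188.29 kW

188.29


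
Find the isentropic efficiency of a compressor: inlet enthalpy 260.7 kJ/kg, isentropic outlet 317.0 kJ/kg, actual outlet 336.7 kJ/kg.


dh_ideal = 317.0 - 260.7 = 56.3 kJ/kg
dh_actual = 336.7 - 260.7 = 76.0 kJ/kg
eta_s = dh_ideal / dh_actual = 56.3 / 76.0
eta_s = 0.7408

0.7408


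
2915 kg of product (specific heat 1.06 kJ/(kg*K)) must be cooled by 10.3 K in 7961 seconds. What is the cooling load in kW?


Q = m * cp * dT / t
Q = 2915 * 1.06 * 10.3 / 7961
Q = 3.998 kW

3.998


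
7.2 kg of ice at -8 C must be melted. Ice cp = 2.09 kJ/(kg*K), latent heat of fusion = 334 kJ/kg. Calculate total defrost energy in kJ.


Sensible heat = cp * dT = 2.09 * 8 = 16.72 kJ/kg
Total per kg = 16.72 + 334 = 350.72 kJ/kg
Q = m * total = 7.2 * 350.72
Q = 2525.2 kJ

2525.2


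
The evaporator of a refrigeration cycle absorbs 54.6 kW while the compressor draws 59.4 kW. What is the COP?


COP = Q_evap / W
COP = 54.6 / 59.4
COP = 0.919

0.919


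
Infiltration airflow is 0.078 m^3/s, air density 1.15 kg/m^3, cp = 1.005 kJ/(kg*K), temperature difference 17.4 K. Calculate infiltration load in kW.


Q = V_dot * rho * cp * dT
Q = 0.078 * 1.15 * 1.005 * 17.4
Q = 1.569 kW

1.569


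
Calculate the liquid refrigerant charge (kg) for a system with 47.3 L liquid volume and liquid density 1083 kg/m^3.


Charge = V * rho / 1000
Charge = 47.3 * 1083 / 1000
Charge = 51.23 kg

51.23


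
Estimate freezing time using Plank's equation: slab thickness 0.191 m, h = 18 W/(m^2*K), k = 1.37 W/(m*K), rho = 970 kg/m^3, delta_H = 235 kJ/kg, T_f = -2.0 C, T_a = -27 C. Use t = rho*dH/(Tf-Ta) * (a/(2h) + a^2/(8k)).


dT = -2.0 - (-27) = 25.0 K
term1 = a/(2h) = 0.191/(2*18) = 0.005305555556
term2 = a^2/(8k) = 0.191^2/(8*1.37) = 0.003328558394
t = rho*dH*1000/dT * (term1 + term2)
t = 970*235*1000/25.0 * (0.005305555556 + 0.003328558394)
t = 78726 s

78726


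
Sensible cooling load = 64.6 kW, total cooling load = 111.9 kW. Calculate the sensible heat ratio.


SHR = Q_sensible / Q_total
SHR = 64.6 / 111.9
SHR = 0.577

0.577


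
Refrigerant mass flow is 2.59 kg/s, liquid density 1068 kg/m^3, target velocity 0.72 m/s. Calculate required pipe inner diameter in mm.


A = m_dot / (rho * v) = 2.59 / (1068 * 0.72) = 0.003368185601 m^2
d = sqrt(4*A/pi) * 1000
d = 65.5 mm

65.5


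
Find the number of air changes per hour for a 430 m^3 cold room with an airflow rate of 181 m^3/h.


ACH = flow / volume
ACH = 181 / 430
ACH = 0.421

0.421


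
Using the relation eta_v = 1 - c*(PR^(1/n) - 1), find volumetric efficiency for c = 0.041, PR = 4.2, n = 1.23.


PR^(1/n) = 4.2^(1/1.23) = 3.21149123
eta_v = 1 - 0.041 * (3.21149123 - 1)
eta_v = 0.9093

0.9093


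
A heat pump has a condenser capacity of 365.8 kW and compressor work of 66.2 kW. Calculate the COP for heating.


COP_hp = Q_cond / W
COP_hp = 365.8 / 66.2
COP_hp = 5.526

5.526


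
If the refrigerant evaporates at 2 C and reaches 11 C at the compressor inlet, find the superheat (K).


Superheat = T_suction - T_evap
Superheat = 11 - (2)
Superheat = 9 K

9


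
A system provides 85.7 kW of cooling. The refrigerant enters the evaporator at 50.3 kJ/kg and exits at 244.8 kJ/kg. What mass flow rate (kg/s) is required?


dh = 244.8 - 50.3 = 194.5 kJ/kg
m_dot = Q / dh = 85.7 / 194.5 = 0.4406 kg/s

0.4406


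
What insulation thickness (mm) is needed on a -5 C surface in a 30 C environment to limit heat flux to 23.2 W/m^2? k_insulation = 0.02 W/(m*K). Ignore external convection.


dT = 30 - (-5) = 35 K
thickness = k * dT / q_max * 1000
thickness = 0.02 * 35 / 23.2 * 1000
thickness = 30.2 mm

30.2


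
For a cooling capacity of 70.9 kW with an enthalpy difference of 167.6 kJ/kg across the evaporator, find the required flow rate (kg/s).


m_dot = Q / dh
m_dot = 70.9 / 167.6
m_dot = 0.423 kg/s

0.423


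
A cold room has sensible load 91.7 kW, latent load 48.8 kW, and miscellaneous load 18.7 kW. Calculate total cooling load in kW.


Q_total = Q_s + Q_l + Q_misc
Q_total = 91.7 + 48.8 + 18.7
Q_total = 159.2 kW

159.2


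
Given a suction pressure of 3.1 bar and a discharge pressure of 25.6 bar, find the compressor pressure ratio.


PR = P_high / P_low
PR = 25.6 / 3.1
PR = 8.258

8.258


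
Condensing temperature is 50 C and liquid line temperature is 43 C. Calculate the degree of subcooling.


Subcooling = T_cond - T_liquid
Subcooling = 50 - 43
Subcooling = 7 K

7


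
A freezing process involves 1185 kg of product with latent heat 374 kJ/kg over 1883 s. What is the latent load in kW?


Q_lat = m * h_fg / t
Q_lat = 1185 * 374 / 1883
Q_lat = 235.36 kW

235.36


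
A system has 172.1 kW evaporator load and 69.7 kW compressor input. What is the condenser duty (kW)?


Q_cond = Q_evap + W
Q_cond = 172.1 + 69.7
Q_cond = 241.8 kW

241.8
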